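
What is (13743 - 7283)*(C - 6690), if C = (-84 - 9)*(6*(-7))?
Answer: -17984640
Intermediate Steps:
C = 3906 (C = -93*(-42) = 3906)
(13743 - 7283)*(C - 6690) = (13743 - 7283)*(3906 - 6690) = 6460*(-2784) = -17984640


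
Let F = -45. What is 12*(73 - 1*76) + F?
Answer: -81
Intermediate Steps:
12*(73 - 1*76) + F = 12*(73 - 1*76) - 45 = 12*(73 - 76) - 45 = 12*(-3) - 45 = -36 - 45 = -81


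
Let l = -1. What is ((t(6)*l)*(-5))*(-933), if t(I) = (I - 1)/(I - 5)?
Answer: -23325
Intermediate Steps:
t(I) = (-1 + I)/(-5 + I)
((t(6)*l)*(-5))*(-933) = ((((-1 + 6)/(-5 + 6))*(-1))*(-5))*(-933) = (((5/1)*(-1))*(-5))*(-933) = (((1*5)*(-1))*(-5))*(-933) = ((5*(-1))*(-5))*(-933) = -5*(-5)*(-933) = 25*(-933) = -23325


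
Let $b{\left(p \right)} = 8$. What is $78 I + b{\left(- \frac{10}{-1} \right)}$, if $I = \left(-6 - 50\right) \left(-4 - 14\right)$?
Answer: $78632$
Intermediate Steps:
$I = 1008$ ($I = \left(-56\right) \left(-18\right) = 1008$)
$78 I + b{\left(- \frac{10}{-1} \right)} = 78 \cdot 1008 + 8 = 78624 + 8 = 78632$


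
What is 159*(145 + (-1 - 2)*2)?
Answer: 22101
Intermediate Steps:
159*(145 + (-1 - 2)*2) = 159*(145 - 3*2) = 159*(145 - 6) = 159*139 = 22101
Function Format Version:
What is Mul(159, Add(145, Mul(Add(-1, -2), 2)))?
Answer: 22101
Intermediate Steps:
Mul(159, Add(145, Mul(Add(-1, -2), 2))) = Mul(159, Add(145, Mul(-3, 2))) = Mul(159, Add(145, -6)) = Mul(159, 139) = 22101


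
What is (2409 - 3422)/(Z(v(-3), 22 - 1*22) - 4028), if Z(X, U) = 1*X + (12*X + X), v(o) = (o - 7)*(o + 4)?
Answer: 1013/4168 ≈ 0.24304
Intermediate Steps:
v(o) = (-7 + o)*(4 + o)
Z(X, U) = 14*X (Z(X, U) = X + 13*X = 14*X)
(2409 - 3422)/(Z(v(-3), 22 - 1*22) - 4028) = (2409 - 3422)/(14*(-28 + (-3)² - 3*(-3)) - 4028) = -1013/(14*(-28 + 9 + 9) - 4028) = -1013/(14*(-10) - 4028) = -1013/(-140 - 4028) = -1013/(-4168) = -1013*(-1/4168) = 1013/4168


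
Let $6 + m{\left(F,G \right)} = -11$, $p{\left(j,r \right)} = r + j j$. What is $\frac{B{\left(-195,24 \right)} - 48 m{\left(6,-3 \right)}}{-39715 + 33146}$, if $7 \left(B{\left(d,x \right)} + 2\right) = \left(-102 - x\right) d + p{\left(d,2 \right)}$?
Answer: $- \frac{68295}{45983} \approx -1.4852$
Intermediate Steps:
$p{\left(j,r \right)} = r + j^{2}$
$m{\left(F,G \right)} = -17$ ($m{\left(F,G \right)} = -6 - 11 = -17$)
$B{\left(d,x \right)} = - \frac{12}{7} + \frac{d^{2}}{7} + \frac{d \left(-102 - x\right)}{7}$ ($B{\left(d,x \right)} = -2 + \frac{\left(-102 - x\right) d + \left(2 + d^{2}\right)}{7} = -2 + \frac{d \left(-102 - x\right) + \left(2 + d^{2}\right)}{7} = -2 + \frac{2 + d^{2} + d \left(-102 - x\right)}{7} = -2 + \left(\frac{2}{7} + \frac{d^{2}}{7} + \frac{d \left(-102 - x\right)}{7}\right) = - \frac{12}{7} + \frac{d^{2}}{7} + \frac{d \left(-102 - x\right)}{7}$)
$\frac{B{\left(-195,24 \right)} - 48 m{\left(6,-3 \right)}}{-39715 + 33146} = \frac{\left(- \frac{12}{7} - - \frac{19890}{7} + \frac{\left(-195\right)^{2}}{7} - \left(- \frac{195}{7}\right) 24\right) - -816}{-39715 + 33146} = \frac{\left(- \frac{12}{7} + \frac{19890}{7} + \frac{1}{7} \cdot 38025 + \frac{4680}{7}\right) + 816}{-6569} = \left(\left(- \frac{12}{7} + \frac{19890}{7} + \frac{38025}{7} + \frac{4680}{7}\right) + 816\right) \left(- \frac{1}{6569}\right) = \left(\frac{62583}{7} + 816\right) \left(- \frac{1}{6569}\right) = \frac{68295}{7} \left(- \frac{1}{6569}\right) = - \frac{68295}{45983}$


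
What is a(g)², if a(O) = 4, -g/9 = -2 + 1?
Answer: 16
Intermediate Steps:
g = 9 (g = -9*(-2 + 1) = -9*(-1) = 9)
a(g)² = 4² = 16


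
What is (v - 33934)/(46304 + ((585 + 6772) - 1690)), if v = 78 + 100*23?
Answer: -31556/51971 ≈ -0.60718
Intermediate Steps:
v = 2378 (v = 78 + 2300 = 2378)
(v - 33934)/(46304 + ((585 + 6772) - 1690)) = (2378 - 33934)/(46304 + ((585 + 6772) - 1690)) = -31556/(46304 + (7357 - 1690)) = -31556/(46304 + 5667) = -31556/51971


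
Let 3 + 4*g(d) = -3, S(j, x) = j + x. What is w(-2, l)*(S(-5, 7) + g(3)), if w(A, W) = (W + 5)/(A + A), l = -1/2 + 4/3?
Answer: -35/48 ≈ -0.72917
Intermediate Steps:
l = 5/6 (l = -1*1/2 + 4*(1/3) = -1/2 + 4/3 = 5/6 ≈ 0.83333)
g(d) = -3/2 (g(d) = -3/4 + (1/4)*(-3) = -3/4 - 3/4 = -3/2)
w(A, W) = (5 + W)/(2*A) (w(A, W) = (5 + W)/((2*A)) = (5 + W)*(1/(2*A)) = (5 + W)/(2*A))
w(-2, l)*(S(-5, 7) + g(3)) = ((1/2)*(5 + 5/6)/(-2))*((-5 + 7) - 3/2) = ((1/2)*(-1/2)*(35/6))*(2 - 3/2) = -35/24*1/2 = -35/48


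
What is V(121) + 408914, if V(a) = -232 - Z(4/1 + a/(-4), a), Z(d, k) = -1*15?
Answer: 408697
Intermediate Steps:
Z(d, k) = -15
V(a) = -217 (V(a) = -232 - 1*(-15) = -232 + 15 = -217)
V(121) + 408914 = -217 + 408914 = 408697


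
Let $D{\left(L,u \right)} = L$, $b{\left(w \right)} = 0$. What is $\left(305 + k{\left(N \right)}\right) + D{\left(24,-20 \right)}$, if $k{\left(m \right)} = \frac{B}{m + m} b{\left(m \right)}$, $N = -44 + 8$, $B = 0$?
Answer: $329$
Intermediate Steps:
$N = -36$
$k{\left(m \right)} = 0$ ($k{\left(m \right)} = \frac{0}{m + m} 0 = \frac{0}{2 m} 0 = 0 \frac{1}{2 m} 0 = 0 \cdot 0 = 0$)
$\left(305 + k{\left(N \right)}\right) + D{\left(24,-20 \right)} = \left(305 + 0\right) + 24 = 305 + 24 = 329$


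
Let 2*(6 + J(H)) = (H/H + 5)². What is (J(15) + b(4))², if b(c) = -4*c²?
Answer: 2704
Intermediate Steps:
J(H) = 12 (J(H) = -6 + (H/H + 5)²/2 = -6 + (1 + 5)²/2 = -6 + (½)*6² = -6 + (½)*36 = -6 + 18 = 12)
(J(15) + b(4))² = (12 - 4*4²)² = (12 - 4*16)² = (12 - 64)² = (-52)² = 2704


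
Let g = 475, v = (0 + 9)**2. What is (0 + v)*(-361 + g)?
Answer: 9234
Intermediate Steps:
v = 81 (v = 9**2 = 81)
(0 + v)*(-361 + g) = (0 + 81)*(-361 + 475) = 81*114 = 9234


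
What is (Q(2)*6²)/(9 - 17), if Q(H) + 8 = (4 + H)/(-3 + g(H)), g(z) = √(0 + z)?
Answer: 333/7 + 27*√2/7 ≈ 53.026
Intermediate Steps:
g(z) = √z
Q(H) = -8 + (4 + H)/(-3 + √H)
(Q(2)*6²)/(9 - 17) = (((28 + 2 - 8*√2)/(-3 + √2))*6²)/(9 - 17) = (((30 - 8*√2)/(-3 + √2))*36)/(-8) = (36*(30 - 8*√2)/(-3 + √2))*(-⅛) = -9*(30 - 8*√2)/(2*(-3 + √2))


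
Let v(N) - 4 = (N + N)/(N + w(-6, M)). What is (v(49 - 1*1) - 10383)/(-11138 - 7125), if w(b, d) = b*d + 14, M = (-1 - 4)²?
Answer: 114181/200893 ≈ 0.56837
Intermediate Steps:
M = 25 (M = (-5)² = 25)
w(b, d) = 14 + b*d
v(N) = 4 + 2*N/(-136 + N) (v(N) = 4 + (N + N)/(N + (14 - 6*25)) = 4 + (2*N)/(N + (14 - 150)) = 4 + (2*N)/(N - 136) = 4 + (2*N)/(-136 + N) = 4 + 2*N/(-136 + N))
(v(49 - 1*1) - 10383)/(-11138 - 7125) = (2*(-272 + 3*(49 - 1*1))/(-136 + (49 - 1*1)) - 10383)/(-11138 - 7125) = (2*(-272 + 3*(49 - 1))/(-136 + (49 - 1)) - 10383)/(-18263) = (2*(-272 + 3*48)/(-136 + 48) - 10383)*(-1/18263) = (2*(-272 + 144)/(-88) - 10383)*(-1/18263) = (2*(-1/88)*(-128) - 10383)*(-1/18263) = (32/11 - 10383)*(-1/18263) = -114181/11*(-1/18263) = 114181/200893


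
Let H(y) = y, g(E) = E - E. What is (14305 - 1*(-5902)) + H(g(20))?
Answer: 20207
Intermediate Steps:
g(E) = 0
(14305 - 1*(-5902)) + H(g(20)) = (14305 - 1*(-5902)) + 0 = (14305 + 5902) + 0 = 20207 + 0 = 20207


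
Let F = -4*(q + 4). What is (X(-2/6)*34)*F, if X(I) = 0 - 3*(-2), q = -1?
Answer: -2448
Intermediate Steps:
F = -12 (F = -4*(-1 + 4) = -4*3 = -12)
X(I) = 6 (X(I) = 0 + 6 = 6)
(X(-2/6)*34)*F = (6*34)*(-12) = 204*(-12) = -2448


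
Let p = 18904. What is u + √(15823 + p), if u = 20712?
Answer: 20712 + 11*√287 ≈ 20898.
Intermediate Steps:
u + √(15823 + p) = 20712 + √(15823 + 18904) = 20712 + √34727 = 20712 + 11*√287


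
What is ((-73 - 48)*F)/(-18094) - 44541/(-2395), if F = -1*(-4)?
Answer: 403542017/21667565 ≈ 18.624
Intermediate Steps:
F = 4
((-73 - 48)*F)/(-18094) - 44541/(-2395) = ((-73 - 48)*4)/(-18094) - 44541/(-2395) = -121*4*(-1/18094) - 44541*(-1/2395) = -484*(-1/18094) + 44541/2395 = 242/9047 + 44541/2395 = 403542017/21667565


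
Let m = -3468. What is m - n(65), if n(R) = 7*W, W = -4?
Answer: -3440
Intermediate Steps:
n(R) = -28 (n(R) = 7*(-4) = -28)
m - n(65) = -3468 - 1*(-28) = -3468 + 28 = -3440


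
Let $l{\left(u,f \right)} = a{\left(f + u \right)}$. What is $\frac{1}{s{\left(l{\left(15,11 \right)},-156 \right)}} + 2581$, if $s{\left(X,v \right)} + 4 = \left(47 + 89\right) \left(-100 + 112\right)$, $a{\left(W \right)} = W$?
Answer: $\frac{4201869}{1628} \approx 2581.0$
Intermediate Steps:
$l{\left(u,f \right)} = f + u$
$s{\left(X,v \right)} = 1628$ ($s{\left(X,v \right)} = -4 + \left(47 + 89\right) \left(-100 + 112\right) = -4 + 136 \cdot 12 = -4 + 1632 = 1628$)
$\frac{1}{s{\left(l{\left(15,11 \right)},-156 \right)}} + 2581 = \frac{1}{1628} + 2581 = \frac{4201869}{1628}$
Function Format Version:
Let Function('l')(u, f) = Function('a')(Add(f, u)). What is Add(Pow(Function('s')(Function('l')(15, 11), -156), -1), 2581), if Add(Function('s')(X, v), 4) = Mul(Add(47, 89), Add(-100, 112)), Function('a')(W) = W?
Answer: Rational(4201869, 1628) ≈ 2581.0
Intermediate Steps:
Function('l')(u, f) = Add(f, u)
Function('s')(X, v) = 1628 (Function('s')(X, v) = Add(-4, Mul(Add(47, 89), Add(-100, 112))) = Add(-4, Mul(136, 12)) = Add(-4, 1632) = 1628)
Add(Pow(Function('s')(Function('l')(15, 11), -156), -1), 2581) = Add(Pow(1628, -1), 2581) = Add(Rational(1, 1628), 2581) = Rational(4201869, 1628)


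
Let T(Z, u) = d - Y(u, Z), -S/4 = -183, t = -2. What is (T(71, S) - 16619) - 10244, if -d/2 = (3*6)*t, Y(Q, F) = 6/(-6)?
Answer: -26790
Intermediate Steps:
S = 732 (S = -4*(-183) = 732)
Y(Q, F) = -1 (Y(Q, F) = 6*(-⅙) = -1)
d = 72 (d = -2*3*6*(-2) = -36*(-2) = -2*(-36) = 72)
T(Z, u) = 73 (T(Z, u) = 72 - 1*(-1) = 72 + 1 = 73)
(T(71, S) - 16619) - 10244 = (73 - 16619) - 10244 = -16546 - 10244 = -26790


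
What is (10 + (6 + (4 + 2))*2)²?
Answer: 1156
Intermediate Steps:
(10 + (6 + (4 + 2))*2)² = (10 + (6 + 6)*2)² = (10 + 12*2)² = (10 + 24)² = 34² = 1156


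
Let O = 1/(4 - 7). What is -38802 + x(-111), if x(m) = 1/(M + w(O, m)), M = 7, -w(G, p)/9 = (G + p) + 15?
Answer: -33912947/874 ≈ -38802.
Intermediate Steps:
O = -⅓ (O = 1/(-3) = -⅓ ≈ -0.33333)
w(G, p) = -135 - 9*G - 9*p (w(G, p) = -9*((G + p) + 15) = -9*(15 + G + p) = -135 - 9*G - 9*p)
x(m) = 1/(-125 - 9*m) (x(m) = 1/(7 + (-135 - 9*(-⅓) - 9*m)) = 1/(7 + (-135 + 3 - 9*m)) = 1/(7 + (-132 - 9*m)) = 1/(-125 - 9*m))
-38802 + x(-111) = -38802 - 1/(125 + 9*(-111)) = -38802 - 1/(125 - 999) = -38802 - 1/(-874) = -38802 - 1*(-1/874) = -38802 + 1/874 = -33912947/874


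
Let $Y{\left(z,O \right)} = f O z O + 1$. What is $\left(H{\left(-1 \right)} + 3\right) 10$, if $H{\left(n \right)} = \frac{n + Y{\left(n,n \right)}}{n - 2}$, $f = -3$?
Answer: $20$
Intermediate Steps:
$Y{\left(z,O \right)} = 1 - 3 z O^{2}$ ($Y{\left(z,O \right)} = - 3 O z O + 1 = - 3 z O^{2} + 1 = 1 - 3 z O^{2}$)
$H{\left(n \right)} = \frac{1 + n - 3 n^{3}}{-2 + n}$ ($H{\left(n \right)} = \frac{n - \left(-1 + 3 n n^{2}\right)}{n - 2} = \frac{n - \left(-1 + 3 n^{3}\right)}{-2 + n} = \frac{1 + n - 3 n^{3}}{-2 + n}$)
$\left(H{\left(-1 \right)} + 3\right) 10 = \left(\frac{1 - 1 - 3 \left(-1\right)^{3}}{-2 - 1} + 3\right) 10 = \left(\frac{1 - 1 - -3}{-3} + 3\right) 10 = \left(- \frac{1 - 1 + 3}{3} + 3\right) 10 = \left(\left(- \frac{1}{3}\right) 3 + 3\right) 10 = \left(-1 + 3\right) 10 = 2 \cdot 10 = 20$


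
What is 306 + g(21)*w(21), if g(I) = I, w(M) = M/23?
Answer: 7479/23 ≈ 325.17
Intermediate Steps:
w(M) = M/23 (w(M) = M*(1/23) = M/23)
306 + g(21)*w(21) = 306 + 21*((1/23)*21) = 306 + 21*(21/23) = 306 + 441/23 = 7479/23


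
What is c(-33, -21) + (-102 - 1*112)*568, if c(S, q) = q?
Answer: -121573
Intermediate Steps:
c(-33, -21) + (-102 - 1*112)*568 = -21 + (-102 - 1*112)*568 = -21 + (-102 - 112)*568 = -21 - 214*568 = -21 - 121552 = -121573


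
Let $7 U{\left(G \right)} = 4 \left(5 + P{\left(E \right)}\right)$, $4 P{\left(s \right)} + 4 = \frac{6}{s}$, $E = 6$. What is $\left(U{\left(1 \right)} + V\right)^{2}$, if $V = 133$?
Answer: $\frac{898704}{49} \approx 18341.0$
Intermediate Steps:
$P{\left(s \right)} = -1 + \frac{3}{2 s}$ ($P{\left(s \right)} = -1 + \frac{6 \frac{1}{s}}{4} = -1 + \frac{3}{2 s}$)
$U{\left(G \right)} = \frac{17}{7}$ ($U{\left(G \right)} = \frac{4 \left(5 + \frac{\frac{3}{2} - 6}{6}\right)}{7} = \frac{4 \left(5 + \frac{1}{6} \left(- \frac{9}{2}\right)\right)}{7} = \frac{4 \left(5 - \frac{3}{4}\right)}{7} = \frac{4 \cdot \frac{17}{4}}{7} = \frac{1}{7} \cdot 17 = \frac{17}{7}$)
$\left(U{\left(1 \right)} + V\right)^{2} = \left(\frac{17}{7} + 133\right)^{2} = \left(\frac{948}{7}\right)^{2} = \frac{898704}{49}$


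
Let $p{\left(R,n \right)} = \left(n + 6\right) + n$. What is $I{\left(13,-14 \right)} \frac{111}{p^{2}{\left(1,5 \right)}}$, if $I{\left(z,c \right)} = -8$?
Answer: $- \frac{111}{32} \approx -3.4688$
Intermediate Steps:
$p{\left(R,n \right)} = 6 + 2 n$ ($p{\left(R,n \right)} = \left(6 + n\right) + n = 6 + 2 n$)
$I{\left(13,-14 \right)} \frac{111}{p^{2}{\left(1,5 \right)}} = - 8 \frac{111}{\left(6 + 2 \cdot 5\right)^{2}} = - 8 \frac{111}{\left(6 + 10\right)^{2}} = - 8 \frac{111}{16^{2}} = - 8 \cdot \frac{111}{256} = - 8 \cdot 111 \cdot \frac{1}{256} = \left(-8\right) \frac{111}{256} = - \frac{111}{32}$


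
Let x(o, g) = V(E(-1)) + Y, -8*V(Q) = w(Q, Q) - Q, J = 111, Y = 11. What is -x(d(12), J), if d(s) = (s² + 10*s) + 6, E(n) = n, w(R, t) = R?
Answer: -11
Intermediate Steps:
d(s) = 6 + s² + 10*s
V(Q) = 0 (V(Q) = -(Q - Q)/8 = -⅛*0 = 0)
x(o, g) = 11 (x(o, g) = 0 + 11 = 11)
-x(d(12), J) = -1*11 = -11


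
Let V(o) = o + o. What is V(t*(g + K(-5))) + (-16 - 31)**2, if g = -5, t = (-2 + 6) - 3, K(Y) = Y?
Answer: 2189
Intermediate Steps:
t = 1 (t = 4 - 3 = 1)
V(o) = 2*o
V(t*(g + K(-5))) + (-16 - 31)**2 = 2*(1*(-5 - 5)) + (-16 - 31)**2 = 2*(1*(-10)) + (-47)**2 = 2*(-10) + 2209 = -20 + 2209 = 2189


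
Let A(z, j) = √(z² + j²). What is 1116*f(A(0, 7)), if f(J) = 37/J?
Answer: 41292/7 ≈ 5898.9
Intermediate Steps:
A(z, j) = √(j² + z²)
1116*f(A(0, 7)) = 1116*(37/(√(7² + 0²))) = 1116*(37/(√(49 + 0))) = 1116*(37/(√49)) = 1116*(37/7) = 41292/7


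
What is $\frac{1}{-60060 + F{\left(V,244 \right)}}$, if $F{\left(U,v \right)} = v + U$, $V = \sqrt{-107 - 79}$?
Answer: $- \frac{29908}{1788977021} - \frac{i \sqrt{186}}{3577954042} \approx -1.6718 \cdot 10^{-5} - 3.8117 \cdot 10^{-9} i$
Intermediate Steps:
$V = i \sqrt{186}$ ($V = \sqrt{-186} = i \sqrt{186} \approx 13.638 i$)
$F{\left(U,v \right)} = U + v$
$\frac{1}{-60060 + F{\left(V,244 \right)}} = \frac{1}{-60060 + \left(i \sqrt{186} + 244\right)} = \frac{1}{-60060 + \left(244 + i \sqrt{186}\right)} = \frac{1}{-59816 + i \sqrt{186}}$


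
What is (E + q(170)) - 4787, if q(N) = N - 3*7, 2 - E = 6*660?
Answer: -8596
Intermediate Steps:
E = -3958 (E = 2 - 6*660 = 2 - 1*3960 = 2 - 3960 = -3958)
q(N) = -21 + N (q(N) = N - 21 = -21 + N)
(E + q(170)) - 4787 = (-3958 + (-21 + 170)) - 4787 = (-3958 + 149) - 4787 = -3809 - 4787 = -8596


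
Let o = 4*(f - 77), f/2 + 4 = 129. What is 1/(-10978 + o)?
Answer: -1/10286 ≈ -9.7219e-5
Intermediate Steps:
f = 250 (f = -8 + 2*129 = -8 + 258 = 250)
o = 692 (o = 4*(250 - 77) = 4*173 = 692)
1/(-10978 + o) = 1/(-10978 + 692) = 1/(-10286) = -1/10286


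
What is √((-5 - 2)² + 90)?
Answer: √139 ≈ 11.790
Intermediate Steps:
√((-5 - 2)² + 90) = √((-7)² + 90) = √(49 + 90) = √139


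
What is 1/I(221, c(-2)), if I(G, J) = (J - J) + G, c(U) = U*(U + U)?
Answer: 1/221 ≈ 0.0045249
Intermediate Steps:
c(U) = 2*U**2 (c(U) = U*(2*U) = 2*U**2)
I(G, J) = G (I(G, J) = 0 + G = G)
1/I(221, c(-2)) = 1/221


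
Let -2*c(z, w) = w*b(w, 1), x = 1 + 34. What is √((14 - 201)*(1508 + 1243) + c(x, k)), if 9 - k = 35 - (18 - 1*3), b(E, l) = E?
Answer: I*√2057990/2 ≈ 717.29*I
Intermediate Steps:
x = 35
k = -11 (k = 9 - (35 - (18 - 1*3)) = 9 - (35 - (18 - 3)) = 9 - (35 - 1*15) = 9 - (35 - 15) = 9 - 1*20 = 9 - 20 = -11)
c(z, w) = -w²/2 (c(z, w) = -w*w/2 = -w²/2)
√((14 - 201)*(1508 + 1243) + c(x, k)) = √((14 - 201)*(1508 + 1243) - ½*(-11)²) = √(-187*2751 - ½*121) = √(-514437 - 121/2) = √(-1028995/2) = I*√2057990/2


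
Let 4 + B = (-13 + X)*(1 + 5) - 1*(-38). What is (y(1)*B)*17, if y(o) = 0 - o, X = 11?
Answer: -374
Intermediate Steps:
y(o) = -o
B = 22 (B = -4 + ((-13 + 11)*(1 + 5) - 1*(-38)) = -4 + (-2*6 + 38) = -4 + (-12 + 38) = -4 + 26 = 22)
(y(1)*B)*17 = (-1*1*22)*17 = -1*22*17 = -22*17 = -374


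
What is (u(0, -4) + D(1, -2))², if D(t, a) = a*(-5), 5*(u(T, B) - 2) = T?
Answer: 144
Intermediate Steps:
u(T, B) = 2 + T/5
D(t, a) = -5*a
(u(0, -4) + D(1, -2))² = ((2 + (⅕)*0) - 5*(-2))² = ((2 + 0) + 10)² = (2 + 10)² = 12² = 144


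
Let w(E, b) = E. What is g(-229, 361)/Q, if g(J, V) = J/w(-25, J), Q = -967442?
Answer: -229/24186050 ≈ -9.4683e-6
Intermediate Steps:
g(J, V) = -J/25 (g(J, V) = J/(-25) = J*(-1/25) = -J/25)
g(-229, 361)/Q = -1/25*(-229)/(-967442) = (229/25)*(-1/967442) = -229/24186050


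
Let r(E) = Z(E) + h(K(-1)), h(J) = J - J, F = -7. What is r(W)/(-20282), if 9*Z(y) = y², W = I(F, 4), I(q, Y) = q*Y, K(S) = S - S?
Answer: -392/91269 ≈ -0.0042950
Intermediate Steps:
K(S) = 0
h(J) = 0
I(q, Y) = Y*q
W = -28 (W = 4*(-7) = -28)
Z(y) = y²/9
r(E) = E²/9 (r(E) = E²/9 + 0 = E²/9)
r(W)/(-20282) = ((⅑)*(-28)²)/(-20282) = ((⅑)*784)*(-1/20282) = (784/9)*(-1/20282) = -392/91269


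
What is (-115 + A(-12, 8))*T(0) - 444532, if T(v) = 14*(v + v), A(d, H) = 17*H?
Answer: -444532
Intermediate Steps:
T(v) = 28*v (T(v) = 14*(2*v) = 28*v)
(-115 + A(-12, 8))*T(0) - 444532 = (-115 + 17*8)*(28*0) - 444532 = (-115 + 136)*0 - 444532 = 21*0 - 444532 = 0 - 444532 = -444532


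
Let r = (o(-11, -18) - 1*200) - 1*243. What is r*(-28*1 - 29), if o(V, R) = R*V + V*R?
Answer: 2679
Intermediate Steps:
o(V, R) = 2*R*V (o(V, R) = R*V + R*V = 2*R*V)
r = -47 (r = (2*(-18)*(-11) - 1*200) - 1*243 = (396 - 200) - 243 = 196 - 243 = -47)
r*(-28*1 - 29) = -47*(-28*1 - 29) = -47*(-28 - 29) = -47*(-57) = 2679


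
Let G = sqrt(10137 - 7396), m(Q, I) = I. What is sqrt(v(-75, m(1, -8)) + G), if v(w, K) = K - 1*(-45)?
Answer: sqrt(37 + sqrt(2741)) ≈ 9.4528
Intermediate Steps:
G = sqrt(2741) ≈ 52.355
v(w, K) = 45 + K (v(w, K) = K + 45 = 45 + K)
sqrt(v(-75, m(1, -8)) + G) = sqrt((45 - 8) + sqrt(2741)) = sqrt(37 + sqrt(2741))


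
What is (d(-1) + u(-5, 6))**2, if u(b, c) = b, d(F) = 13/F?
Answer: 324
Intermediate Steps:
(d(-1) + u(-5, 6))**2 = (13/(-1) - 5)**2 = (13*(-1) - 5)**2 = (-13 - 5)**2 = (-18)**2 = 324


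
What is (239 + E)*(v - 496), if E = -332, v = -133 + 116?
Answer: 47709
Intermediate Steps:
v = -17
(239 + E)*(v - 496) = (239 - 332)*(-17 - 496) = -93*(-513) = 47709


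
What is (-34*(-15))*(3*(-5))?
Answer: -7650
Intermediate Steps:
(-34*(-15))*(3*(-5)) = 510*(-15) = -7650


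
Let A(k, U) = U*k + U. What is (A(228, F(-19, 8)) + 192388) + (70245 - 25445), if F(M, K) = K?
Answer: 239020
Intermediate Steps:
A(k, U) = U + U*k
(A(228, F(-19, 8)) + 192388) + (70245 - 25445) = (8*(1 + 228) + 192388) + (70245 - 25445) = (8*229 + 192388) + 44800 = (1832 + 192388) + 44800 = 194220 + 44800 = 239020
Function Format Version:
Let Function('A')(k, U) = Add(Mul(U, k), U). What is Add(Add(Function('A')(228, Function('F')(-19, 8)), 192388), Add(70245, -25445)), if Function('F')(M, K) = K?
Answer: 239020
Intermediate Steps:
Function('A')(k, U) = Add(U, Mul(U, k))
Add(Add(Function('A')(228, Function('F')(-19, 8)), 192388), Add(70245, -25445)) = Add(Add(Mul(8, Add(1, 228)), 192388), Add(70245, -25445)) = Add(Add(Mul(8, 229), 192388), 44800) = Add(Add(1832, 192388), 44800) = Add(194220, 44800) = 239020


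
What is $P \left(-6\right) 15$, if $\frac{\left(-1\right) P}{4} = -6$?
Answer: $-2160$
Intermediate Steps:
$P = 24$ ($P = \left(-4\right) \left(-6\right) = 24$)
$P \left(-6\right) 15 = 24 \left(-6\right) 15 = \left(-144\right) 15 = -2160$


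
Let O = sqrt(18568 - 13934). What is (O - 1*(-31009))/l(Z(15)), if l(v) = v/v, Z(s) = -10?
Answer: 31009 + sqrt(4634) ≈ 31077.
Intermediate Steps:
l(v) = 1
O = sqrt(4634) ≈ 68.073
(O - 1*(-31009))/l(Z(15)) = (sqrt(4634) - 1*(-31009))/1 = (sqrt(4634) + 31009)*1 = (31009 + sqrt(4634))*1 = 31009 + sqrt(4634)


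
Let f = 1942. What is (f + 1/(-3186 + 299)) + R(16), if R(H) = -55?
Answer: 5447768/2887 ≈ 1887.0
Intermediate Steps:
(f + 1/(-3186 + 299)) + R(16) = (1942 + 1/(-3186 + 299)) - 55 = (1942 + 1/(-2887)) - 55 = (1942 - 1/2887) - 55 = 5606553/2887 - 55 = 5447768/2887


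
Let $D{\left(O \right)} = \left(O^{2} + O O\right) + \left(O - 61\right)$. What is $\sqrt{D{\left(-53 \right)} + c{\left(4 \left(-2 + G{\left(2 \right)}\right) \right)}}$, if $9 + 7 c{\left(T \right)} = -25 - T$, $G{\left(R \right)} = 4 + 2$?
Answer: $\frac{11 \sqrt{2226}}{7} \approx 74.141$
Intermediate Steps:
$D{\left(O \right)} = -61 + O + 2 O^{2}$ ($D{\left(O \right)} = \left(O^{2} + O^{2}\right) + \left(-61 + O\right) = 2 O^{2} + \left(-61 + O\right) = -61 + O + 2 O^{2}$)
$G{\left(R \right)} = 6$
$c{\left(T \right)} = - \frac{34}{7} - \frac{T}{7}$ ($c{\left(T \right)} = - \frac{9}{7} + \frac{-25 - T}{7} = - \frac{9}{7} - \left(\frac{25}{7} + \frac{T}{7}\right) = - \frac{34}{7} - \frac{T}{7}$)
$\sqrt{D{\left(-53 \right)} + c{\left(4 \left(-2 + G{\left(2 \right)}\right) \right)}} = \sqrt{\left(-61 - 53 + 2 \left(-53\right)^{2}\right) - \left(\frac{34}{7} + \frac{4 \left(-2 + 6\right)}{7}\right)} = \sqrt{\left(-61 - 53 + 2 \cdot 2809\right) - \left(\frac{34}{7} + \frac{4 \cdot 4}{7}\right)} = \sqrt{\left(-61 - 53 + 5618\right) - \frac{50}{7}} = \sqrt{5504 - \frac{50}{7}} = \sqrt{\frac{38478}{7}} = \frac{11 \sqrt{2226}}{7}$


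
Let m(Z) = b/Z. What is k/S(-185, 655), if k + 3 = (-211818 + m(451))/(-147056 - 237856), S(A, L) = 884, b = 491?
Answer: -425256509/153458255808 ≈ -0.0027712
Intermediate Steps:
m(Z) = 491/Z
k = -425256509/173595312 (k = -3 + (-211818 + 491/451)/(-147056 - 237856) = -3 + (-211818 + 491*(1/451))/(-384912) = -3 + (-211818 + 491/451)*(-1/384912) = -3 - 95529427/451*(-1/384912) = -3 + 95529427/173595312 = -425256509/173595312 ≈ -2.4497)
k/S(-185, 655) = -425256509/173595312/884 = -425256509/173595312*1/884 = -425256509/153458255808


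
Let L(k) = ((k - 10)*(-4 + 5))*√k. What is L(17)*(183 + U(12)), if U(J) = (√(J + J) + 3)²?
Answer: 84*√102 + 1512*√17 ≈ 7082.5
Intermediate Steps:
U(J) = (3 + √2*√J)² (U(J) = (√(2*J) + 3)² = (√2*√J + 3)² = (3 + √2*√J)²)
L(k) = √k*(-10 + k) (L(k) = ((-10 + k)*1)*√k = (-10 + k)*√k = √k*(-10 + k))
L(17)*(183 + U(12)) = (√17*(-10 + 17))*(183 + (3 + √2*√12)²) = (√17*7)*(183 + (3 + √2*(2*√3))²) = (7*√17)*(183 + (3 + 2*√6)²) = 7*√17*(183 + (3 + 2*√6)²)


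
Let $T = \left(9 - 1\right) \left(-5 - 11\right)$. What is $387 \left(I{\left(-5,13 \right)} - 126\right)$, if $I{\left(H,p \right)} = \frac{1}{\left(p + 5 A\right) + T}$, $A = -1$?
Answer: $- \frac{1950609}{40} \approx -48765.0$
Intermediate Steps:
$T = -128$ ($T = 8 \left(-16\right) = -128$)
$I{\left(H,p \right)} = \frac{1}{-133 + p}$ ($I{\left(H,p \right)} = \frac{1}{\left(p + 5 \left(-1\right)\right) - 128} = \frac{1}{\left(p - 5\right) - 128} = \frac{1}{\left(-5 + p\right) - 128} = \frac{1}{-133 + p}$)
$387 \left(I{\left(-5,13 \right)} - 126\right) = 387 \left(\frac{1}{-133 + 13} - 126\right) = 387 \left(\frac{1}{-120} - 126\right) = 387 \left(- \frac{1}{120} - 126\right) = 387 \left(- \frac{15121}{120}\right) = - \frac{1950609}{40}$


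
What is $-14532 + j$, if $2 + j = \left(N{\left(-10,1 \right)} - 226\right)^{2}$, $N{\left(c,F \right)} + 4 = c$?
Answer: $43066$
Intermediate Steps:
$N{\left(c,F \right)} = -4 + c$
$j = 57598$ ($j = -2 + \left(\left(-4 - 10\right) - 226\right)^{2} = -2 + \left(-14 - 226\right)^{2} = -2 + \left(-240\right)^{2} = -2 + 57600 = 57598$)
$-14532 + j = -14532 + 57598 = 43066$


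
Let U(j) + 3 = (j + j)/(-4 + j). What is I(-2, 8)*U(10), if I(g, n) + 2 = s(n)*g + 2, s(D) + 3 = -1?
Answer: 8/3 ≈ 2.6667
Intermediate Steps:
s(D) = -4 (s(D) = -3 - 1 = -4)
U(j) = -3 + 2*j/(-4 + j) (U(j) = -3 + (j + j)/(-4 + j) = -3 + (2*j)/(-4 + j) = -3 + 2*j/(-4 + j))
I(g, n) = -4*g (I(g, n) = -2 + (-4*g + 2) = -2 + (2 - 4*g) = -4*g)
I(-2, 8)*U(10) = (-4*(-2))*((12 - 1*10)/(-4 + 10)) = 8*((12 - 10)/6) = 8*((⅙)*2) = 8*(⅓) = 8/3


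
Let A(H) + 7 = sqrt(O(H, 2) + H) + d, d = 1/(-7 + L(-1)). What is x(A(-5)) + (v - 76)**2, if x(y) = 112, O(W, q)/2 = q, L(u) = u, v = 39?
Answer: 1481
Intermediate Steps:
O(W, q) = 2*q
d = -1/8 (d = 1/(-7 - 1) = 1/(-8) = -1/8 ≈ -0.12500)
A(H) = -57/8 + sqrt(4 + H) (A(H) = -7 + (sqrt(2*2 + H) - 1/8) = -7 + (sqrt(4 + H) - 1/8) = -7 + (-1/8 + sqrt(4 + H)) = -57/8 + sqrt(4 + H))
x(A(-5)) + (v - 76)**2 = 112 + (39 - 76)**2 = 112 + (-37)**2 = 112 + 1369 = 1481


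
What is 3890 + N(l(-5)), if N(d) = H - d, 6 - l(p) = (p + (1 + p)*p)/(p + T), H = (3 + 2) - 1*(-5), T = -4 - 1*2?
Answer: 42819/11 ≈ 3892.6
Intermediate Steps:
T = -6 (T = -4 - 2 = -6)
H = 10 (H = 5 + 5 = 10)
l(p) = 6 - (p + p*(1 + p))/(-6 + p) (l(p) = 6 - (p + (1 + p)*p)/(p - 6) = 6 - (p + p*(1 + p))/(-6 + p))
N(d) = 10 - d
3890 + N(l(-5)) = 3890 + (10 - (-36 - 1*(-5)² + 4*(-5))/(-6 - 5)) = 3890 + (10 - (-36 - 1*25 - 20)/(-11)) = 3890 + (10 - (-1)*(-36 - 25 - 20)/11) = 3890 + (10 - (-1)*(-81)/11) = 3890 + (10 - 1*81/11) = 3890 + (10 - 81/11) = 3890 + 29/11 = 42819/11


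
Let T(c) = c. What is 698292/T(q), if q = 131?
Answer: 698292/131 ≈ 5330.5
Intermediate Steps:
698292/T(q) = 698292/131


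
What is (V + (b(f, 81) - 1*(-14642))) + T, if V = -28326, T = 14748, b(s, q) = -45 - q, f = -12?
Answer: 938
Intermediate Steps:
(V + (b(f, 81) - 1*(-14642))) + T = (-28326 + ((-45 - 1*81) - 1*(-14642))) + 14748 = (-28326 + ((-45 - 81) + 14642)) + 14748 = (-28326 + (-126 + 14642)) + 14748 = (-28326 + 14516) + 14748 = -13810 + 14748 = 938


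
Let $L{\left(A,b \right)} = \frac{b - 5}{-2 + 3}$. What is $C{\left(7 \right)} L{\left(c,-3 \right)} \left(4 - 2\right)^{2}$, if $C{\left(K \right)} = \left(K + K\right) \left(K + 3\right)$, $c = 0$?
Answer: $-4480$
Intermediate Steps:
$L{\left(A,b \right)} = -5 + b$ ($L{\left(A,b \right)} = \frac{-5 + b}{1} = 1 \left(-5 + b\right) = -5 + b$)
$C{\left(K \right)} = 2 K \left(3 + K\right)$
$C{\left(7 \right)} L{\left(c,-3 \right)} \left(4 - 2\right)^{2} = 2 \cdot 7 \left(3 + 7\right) \left(-5 - 3\right) \left(4 - 2\right)^{2} = 2 \cdot 7 \cdot 10 \left(-8\right) 2^{2} = 140 \left(-8\right) 4 = \left(-1120\right) 4 = -4480$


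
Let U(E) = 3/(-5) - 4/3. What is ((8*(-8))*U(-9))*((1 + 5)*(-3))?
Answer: -11136/5 ≈ -2227.2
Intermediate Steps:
U(E) = -29/15 (U(E) = 3*(-⅕) - 4*⅓ = -⅗ - 4/3 = -29/15)
((8*(-8))*U(-9))*((1 + 5)*(-3)) = ((8*(-8))*(-29/15))*((1 + 5)*(-3)) = (-64*(-29/15))*(6*(-3)) = (1856/15)*(-18) = -11136/5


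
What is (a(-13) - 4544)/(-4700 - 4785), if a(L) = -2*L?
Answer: 4518/9485 ≈ 0.47633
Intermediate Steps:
(a(-13) - 4544)/(-4700 - 4785) = (-2*(-13) - 4544)/(-4700 - 4785) = (26 - 4544)/(-9485) = -4518*(-1/9485) = 4518/9485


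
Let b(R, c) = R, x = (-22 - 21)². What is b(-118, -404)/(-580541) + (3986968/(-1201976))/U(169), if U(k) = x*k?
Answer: 403899728655/2096616355162199 ≈ 0.00019264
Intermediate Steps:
x = 1849 (x = (-43)² = 1849)
U(k) = 1849*k
b(-118, -404)/(-580541) + (3986968/(-1201976))/U(169) = -118/(-580541) + (3986968/(-1201976))/((1849*169)) = -118*(-1/580541) + (3986968*(-1/1201976))/312481 = 118/580541 - 498371/150247*1/312481 = 118/580541 - 498371/46949332807 = 403899728655/2096616355162199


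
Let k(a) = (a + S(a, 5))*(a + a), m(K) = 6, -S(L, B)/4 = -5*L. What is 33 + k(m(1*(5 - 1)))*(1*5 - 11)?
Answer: -9039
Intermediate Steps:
S(L, B) = 20*L (S(L, B) = -(-20)*L = 20*L)
k(a) = 42*a**2 (k(a) = (a + 20*a)*(a + a) = (21*a)*(2*a) = 42*a**2)
33 + k(m(1*(5 - 1)))*(1*5 - 11) = 33 + (42*6**2)*(1*5 - 11) = 33 + (42*36)*(5 - 11) = 33 + 1512*(-6) = 33 - 9072 = -9039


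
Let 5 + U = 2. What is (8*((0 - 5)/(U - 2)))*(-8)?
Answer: -64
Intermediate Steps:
U = -3 (U = -5 + 2 = -3)
(8*((0 - 5)/(U - 2)))*(-8) = (8*((0 - 5)/(-3 - 2)))*(-8) = (8*(-5/(-5)))*(-8) = (8*(-5*(-1/5)))*(-8) = (8*1)*(-8) = 8*(-8) = -64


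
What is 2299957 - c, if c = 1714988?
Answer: 584969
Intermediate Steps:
2299957 - c = 2299957 - 1*1714988 = 2299957 - 1714988 = 584969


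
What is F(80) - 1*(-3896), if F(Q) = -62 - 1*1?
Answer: 3833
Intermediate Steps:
F(Q) = -63 (F(Q) = -62 - 1 = -63)
F(80) - 1*(-3896) = -63 - 1*(-3896) = -63 + 3896 = 3833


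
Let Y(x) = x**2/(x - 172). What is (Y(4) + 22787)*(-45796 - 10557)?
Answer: -26966319325/21 ≈ -1.2841e+9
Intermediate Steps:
Y(x) = x**2/(-172 + x)
(Y(4) + 22787)*(-45796 - 10557) = (4**2/(-172 + 4) + 22787)*(-45796 - 10557) = (16/(-168) + 22787)*(-56353) = (16*(-1/168) + 22787)*(-56353) = (-2/21 + 22787)*(-56353) = (478525/21)*(-56353) = -26966319325/21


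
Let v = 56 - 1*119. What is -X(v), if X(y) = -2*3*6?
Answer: 36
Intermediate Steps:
v = -63 (v = 56 - 119 = -63)
X(y) = -36 (X(y) = -6*6 = -36)
-X(v) = -1*(-36) = 36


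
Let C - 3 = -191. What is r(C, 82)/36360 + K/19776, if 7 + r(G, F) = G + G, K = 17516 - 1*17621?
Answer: -474667/29960640 ≈ -0.015843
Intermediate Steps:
K = -105 (K = 17516 - 17621 = -105)
C = -188 (C = 3 - 191 = -188)
r(G, F) = -7 + 2*G (r(G, F) = -7 + (G + G) = -7 + 2*G)
r(C, 82)/36360 + K/19776 = (-7 + 2*(-188))/36360 - 105/19776 = (-7 - 376)*(1/36360) - 105*1/19776 = -383*1/36360 - 35/6592 = -383/36360 - 35/6592 = -474667/29960640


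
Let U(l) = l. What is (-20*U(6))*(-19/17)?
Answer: 2280/17 ≈ 134.12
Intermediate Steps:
(-20*U(6))*(-19/17) = (-20*6)*(-19/17) = -(-2280)/17 = -120*(-19/17) = 2280/17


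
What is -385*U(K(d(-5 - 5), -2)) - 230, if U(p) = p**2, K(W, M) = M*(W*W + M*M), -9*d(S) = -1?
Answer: -164171530/6561 ≈ -25022.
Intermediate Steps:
d(S) = 1/9 (d(S) = -1/9*(-1) = 1/9)
K(W, M) = M*(M**2 + W**2) (K(W, M) = M*(W**2 + M**2) = M*(M**2 + W**2))
-385*U(K(d(-5 - 5), -2)) - 230 = -385*4*((-2)**2 + (1/9)**2)**2 - 230 = -385*4*(4 + 1/81)**2 - 230 = -385*(-2*325/81)**2 - 230 = -385*(-650/81)**2 - 230 = -385*422500/6561 - 230 = -162662500/6561 - 230 = -164171530/6561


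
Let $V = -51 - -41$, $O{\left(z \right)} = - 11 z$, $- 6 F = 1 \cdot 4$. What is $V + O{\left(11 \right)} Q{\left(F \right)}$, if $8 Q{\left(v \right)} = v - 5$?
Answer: $\frac{1817}{24} \approx 75.708$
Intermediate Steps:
$F = - \frac{2}{3}$ ($F = - \frac{1 \cdot 4}{6} = \left(- \frac{1}{6}\right) 4 = - \frac{2}{3} \approx -0.66667$)
$Q{\left(v \right)} = - \frac{5}{8} + \frac{v}{8}$ ($Q{\left(v \right)} = \frac{v - 5}{8} = \frac{-5 + v}{8} = - \frac{5}{8} + \frac{v}{8}$)
$V = -10$ ($V = -51 + 41 = -10$)
$V + O{\left(11 \right)} Q{\left(F \right)} = -10 + \left(-11\right) 11 \left(- \frac{5}{8} + \frac{1}{8} \left(- \frac{2}{3}\right)\right) = -10 - 121 \left(- \frac{5}{8} - \frac{1}{12}\right) = -10 - - \frac{2057}{24} = -10 + \frac{2057}{24} = \frac{1817}{24}$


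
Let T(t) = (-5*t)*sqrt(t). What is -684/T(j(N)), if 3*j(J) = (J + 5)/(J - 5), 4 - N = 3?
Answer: 1368*I*sqrt(2)/5 ≈ 386.93*I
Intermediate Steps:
N = 1 (N = 4 - 1*3 = 4 - 3 = 1)
j(J) = (5 + J)/(3*(-5 + J)) (j(J) = ((J + 5)/(J - 5))/3 = ((5 + J)/(-5 + J))/3 = (5 + J)/(3*(-5 + J)))
T(t) = -5*t**(3/2)
-684/T(j(N)) = -684*(-24*I*sqrt(3)/(5*(5 + 1)**(3/2))) = -684*(-2*I*sqrt(2)/5) = -(-1368)*I*sqrt(2)/5 = 1368*I*sqrt(2)/5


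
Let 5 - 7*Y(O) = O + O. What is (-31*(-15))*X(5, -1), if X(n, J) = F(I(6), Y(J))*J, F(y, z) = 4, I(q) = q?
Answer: -1860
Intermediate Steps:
Y(O) = 5/7 - 2*O/7 (Y(O) = 5/7 - (O + O)/7 = 5/7 - 2*O/7)
X(n, J) = 4*J
(-31*(-15))*X(5, -1) = (-31*(-15))*(4*(-1)) = 465*(-4) = -1860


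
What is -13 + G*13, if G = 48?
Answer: 611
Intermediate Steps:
-13 + G*13 = -13 + 48*13 = -13 + 624 = 611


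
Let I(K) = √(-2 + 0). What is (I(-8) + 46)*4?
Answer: 184 + 4*I*√2 ≈ 184.0 + 5.6569*I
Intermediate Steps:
I(K) = I*√2 (I(K) = √(-2) = I*√2)
(I(-8) + 46)*4 = (I*√2 + 46)*4 = (46 + I*√2)*4 = 184 + 4*I*√2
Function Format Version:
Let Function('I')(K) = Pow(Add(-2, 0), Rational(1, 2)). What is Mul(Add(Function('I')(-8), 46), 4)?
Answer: Add(184, Mul(4, I, Pow(2, Rational(1, 2)))) ≈ Add(184.00, Mul(5.6569, I))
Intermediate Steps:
Function('I')(K) = Mul(I, Pow(2, Rational(1, 2))) (Function('I')(K) = Pow(-2, Rational(1, 2)) = Mul(I, Pow(2, Rational(1, 2))))
Mul(Add(Function('I')(-8), 46), 4) = Mul(Add(Mul(I, Pow(2, Rational(1, 2))), 46), 4) = Mul(Add(46, Mul(I, Pow(2, Rational(1, 2)))), 4) = Add(184, Mul(4, I, Pow(2, Rational(1, 2))))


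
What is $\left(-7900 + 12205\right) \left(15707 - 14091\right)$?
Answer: $6956880$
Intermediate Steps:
$\left(-7900 + 12205\right) \left(15707 - 14091\right) = 4305 \cdot 1616 = 6956880$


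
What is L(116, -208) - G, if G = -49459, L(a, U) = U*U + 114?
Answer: 92837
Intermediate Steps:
L(a, U) = 114 + U**2 (L(a, U) = U**2 + 114 = 114 + U**2)
L(116, -208) - G = (114 + (-208)**2) - 1*(-49459) = (114 + 43264) + 49459 = 43378 + 49459 = 92837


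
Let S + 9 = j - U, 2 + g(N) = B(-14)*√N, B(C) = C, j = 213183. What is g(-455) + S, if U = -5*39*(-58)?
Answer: 201862 - 14*I*√455 ≈ 2.0186e+5 - 298.63*I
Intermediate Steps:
U = 11310 (U = -195*(-58) = 11310)
g(N) = -2 - 14*√N
S = 201864 (S = -9 + (213183 - 1*11310) = -9 + (213183 - 11310) = -9 + 201873 = 201864)
g(-455) + S = (-2 - 14*I*√455) + 201864 = 201862 - 14*I*√455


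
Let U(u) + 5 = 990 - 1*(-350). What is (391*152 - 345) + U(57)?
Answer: 60422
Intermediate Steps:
U(u) = 1335 (U(u) = -5 + (990 - 1*(-350)) = -5 + (990 + 350) = -5 + 1340 = 1335)
(391*152 - 345) + U(57) = (391*152 - 345) + 1335 = (59432 - 345) + 1335 = 59087 + 1335 = 60422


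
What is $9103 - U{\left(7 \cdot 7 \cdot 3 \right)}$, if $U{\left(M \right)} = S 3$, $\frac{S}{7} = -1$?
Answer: $9124$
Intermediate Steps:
$S = -7$ ($S = 7 \left(-1\right) = -7$)
$U{\left(M \right)} = -21$ ($U{\left(M \right)} = \left(-7\right) 3 = -21$)
$9103 - U{\left(7 \cdot 7 \cdot 3 \right)} = 9103 - -21 = 9103 + 21 = 9124$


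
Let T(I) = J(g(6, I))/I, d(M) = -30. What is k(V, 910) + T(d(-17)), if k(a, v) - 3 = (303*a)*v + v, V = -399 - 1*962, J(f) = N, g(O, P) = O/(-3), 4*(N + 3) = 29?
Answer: -45032114057/120 ≈ -3.7527e+8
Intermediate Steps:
N = 17/4 (N = -3 + (1/4)*29 = -3 + 29/4 = 17/4 ≈ 4.2500)
g(O, P) = -O/3 (g(O, P) = O*(-1/3) = -O/3)
J(f) = 17/4
V = -1361 (V = -399 - 962 = -1361)
T(I) = 17/(4*I)
k(a, v) = 3 + v + 303*a*v (k(a, v) = 3 + ((303*a)*v + v) = 3 + (303*a*v + v) = 3 + (v + 303*a*v) = 3 + v + 303*a*v)
k(V, 910) + T(d(-17)) = (3 + 910 + 303*(-1361)*910) + (17/4)/(-30) = (3 + 910 - 375268530) + (17/4)*(-1/30) = -375267617 - 17/120 = -45032114057/120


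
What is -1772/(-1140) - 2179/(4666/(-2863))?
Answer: 1780032983/1329810 ≈ 1338.6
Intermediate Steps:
-1772/(-1140) - 2179/(4666/(-2863)) = -1772*(-1/1140) - 2179/(4666*(-1/2863)) = 443/285 - 2179/(-4666/2863) = 443/285 - 2179*(-2863/4666) = 443/285 + 6238477/4666 = 1780032983/1329810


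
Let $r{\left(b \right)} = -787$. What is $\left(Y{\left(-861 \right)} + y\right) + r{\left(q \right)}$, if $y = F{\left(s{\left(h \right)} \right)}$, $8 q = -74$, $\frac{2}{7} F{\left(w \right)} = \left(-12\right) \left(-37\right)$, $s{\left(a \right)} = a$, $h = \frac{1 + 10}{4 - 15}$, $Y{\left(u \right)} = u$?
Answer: $-94$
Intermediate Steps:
$h = -1$ ($h = \frac{11}{-11} = 11 \left(- \frac{1}{11}\right) = -1$)
$F{\left(w \right)} = 1554$ ($F{\left(w \right)} = \frac{7 \left(\left(-12\right) \left(-37\right)\right)}{2} = \frac{7}{2} \cdot 444 = 1554$)
$q = - \frac{37}{4}$ ($q = \frac{1}{8} \left(-74\right) = - \frac{37}{4} \approx -9.25$)
$y = 1554$
$\left(Y{\left(-861 \right)} + y\right) + r{\left(q \right)} = \left(-861 + 1554\right) - 787 = 693 - 787 = -94$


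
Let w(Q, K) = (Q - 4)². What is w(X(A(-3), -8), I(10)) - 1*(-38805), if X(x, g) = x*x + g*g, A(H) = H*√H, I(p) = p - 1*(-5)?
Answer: 39894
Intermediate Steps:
I(p) = 5 + p (I(p) = p + 5 = 5 + p)
A(H) = H^(3/2)
X(x, g) = g² + x² (X(x, g) = x² + g² = g² + x²)
w(Q, K) = (-4 + Q)²
w(X(A(-3), -8), I(10)) - 1*(-38805) = (-4 + ((-8)² + ((-3)^(3/2))²))² - 1*(-38805) = (-4 + (64 + (-3*I*√3)²))² + 38805 = (-4 + (64 - 27))² + 38805 = (-4 + 37)² + 38805 = 33² + 38805 = 1089 + 38805 = 39894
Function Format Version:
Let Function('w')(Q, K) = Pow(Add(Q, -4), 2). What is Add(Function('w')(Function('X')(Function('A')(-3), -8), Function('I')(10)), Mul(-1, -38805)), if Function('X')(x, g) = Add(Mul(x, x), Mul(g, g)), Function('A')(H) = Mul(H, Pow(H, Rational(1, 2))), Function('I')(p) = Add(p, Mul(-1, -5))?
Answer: 39894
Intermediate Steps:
Function('I')(p) = Add(5, p) (Function('I')(p) = Add(p, 5) = Add(5, p))
Function('A')(H) = Pow(H, Rational(3, 2))
Function('X')(x, g) = Add(Pow(g, 2), Pow(x, 2)) (Function('X')(x, g) = Add(Pow(x, 2), Pow(g, 2)) = Add(Pow(g, 2), Pow(x, 2)))
Function('w')(Q, K) = Pow(Add(-4, Q), 2)
Add(Function('w')(Function('X')(Function('A')(-3), -8), Function('I')(10)), Mul(-1, -38805)) = Add(Pow(Add(-4, Add(Pow(-8, 2), Pow(Pow(-3, Rational(3, 2)), 2))), 2), Mul(-1, -38805)) = Add(Pow(Add(-4, Add(64, Pow(Mul(-3, I, Pow(3, Rational(1, 2))), 2))), 2), 38805) = Add(Pow(Add(-4, Add(64, -27)), 2), 38805) = Add(Pow(Add(-4, 37), 2), 38805) = Add(Pow(33, 2), 38805) = Add(1089, 38805) = 39894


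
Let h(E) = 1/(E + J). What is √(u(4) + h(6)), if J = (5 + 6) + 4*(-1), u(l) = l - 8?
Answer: I*√663/13 ≈ 1.9807*I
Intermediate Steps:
u(l) = -8 + l
J = 7 (J = 11 - 4 = 7)
h(E) = 1/(7 + E) (h(E) = 1/(E + 7) = 1/(7 + E))
√(u(4) + h(6)) = √((-8 + 4) + 1/(7 + 6)) = √(-4 + 1/13) = √(-51/13) = I*√663/13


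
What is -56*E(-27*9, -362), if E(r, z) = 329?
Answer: -18424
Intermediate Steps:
-56*E(-27*9, -362) = -56*329 = -18424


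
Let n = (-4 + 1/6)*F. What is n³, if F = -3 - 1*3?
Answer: 12167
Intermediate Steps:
F = -6 (F = -3 - 3 = -6)
n = 23 (n = (-4 + 1/6)*(-6) = (-4 + ⅙)*(-6) = -23/6*(-6) = 23)
n³ = 23³ = 12167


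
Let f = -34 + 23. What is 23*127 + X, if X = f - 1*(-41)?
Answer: 2951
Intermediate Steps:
f = -11
X = 30 (X = -11 - 1*(-41) = -11 + 41 = 30)
23*127 + X = 23*127 + 30 = 2921 + 30 = 2951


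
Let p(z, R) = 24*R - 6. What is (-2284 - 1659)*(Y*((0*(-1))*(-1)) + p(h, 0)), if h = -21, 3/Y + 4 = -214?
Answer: 23658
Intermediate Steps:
Y = -3/218 (Y = 3/(-4 - 214) = 3/(-218) = 3*(-1/218) = -3/218 ≈ -0.013761)
p(z, R) = -6 + 24*R
(-2284 - 1659)*(Y*((0*(-1))*(-1)) + p(h, 0)) = (-2284 - 1659)*(-3*0*(-1)*(-1)/218 + (-6 + 24*0)) = -3943*(-0*(-1) + (-6 + 0)) = -3943*(-3/218*0 - 6) = -3943*(0 - 6) = -3943*(-6) = 23658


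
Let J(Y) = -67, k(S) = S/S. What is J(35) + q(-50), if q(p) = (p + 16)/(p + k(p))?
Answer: -3249/49 ≈ -66.306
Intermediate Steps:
k(S) = 1
q(p) = (16 + p)/(1 + p) (q(p) = (p + 16)/(p + 1) = (16 + p)/(1 + p))
J(35) + q(-50) = -67 + (16 - 50)/(1 - 50) = -67 - 34/(-49) = -67 - 1/49*(-34) = -67 + 34/49 = -3249/49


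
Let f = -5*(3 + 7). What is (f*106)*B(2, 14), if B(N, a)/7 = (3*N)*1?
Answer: -222600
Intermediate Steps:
B(N, a) = 21*N (B(N, a) = 7*((3*N)*1) = 7*(3*N) = 21*N)
f = -50 (f = -5*10 = -50)
(f*106)*B(2, 14) = (-50*106)*(21*2) = -5300*42 = -222600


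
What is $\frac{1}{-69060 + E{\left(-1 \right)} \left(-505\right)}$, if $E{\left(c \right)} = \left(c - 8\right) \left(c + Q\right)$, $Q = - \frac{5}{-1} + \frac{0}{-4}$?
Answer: $- \frac{1}{50880} \approx -1.9654 \cdot 10^{-5}$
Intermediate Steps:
$Q = 5$ ($Q = \left(-5\right) \left(-1\right) + 0 \left(- \frac{1}{4}\right) = 5 + 0 = 5$)
$E{\left(c \right)} = \left(-8 + c\right) \left(5 + c\right)$ ($E{\left(c \right)} = \left(c - 8\right) \left(c + 5\right) = \left(-8 + c\right) \left(5 + c\right)$)
$\frac{1}{-69060 + E{\left(-1 \right)} \left(-505\right)} = \frac{1}{-69060 + \left(-40 + \left(-1\right)^{2} - -3\right) \left(-505\right)} = \frac{1}{-69060 + \left(-40 + 1 + 3\right) \left(-505\right)} = \frac{1}{-69060 - -18180} = \frac{1}{-69060 + 18180} = \frac{1}{-50880} = - \frac{1}{50880}$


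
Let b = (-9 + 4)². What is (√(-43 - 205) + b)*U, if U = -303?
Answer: -7575 - 606*I*√62 ≈ -7575.0 - 4771.6*I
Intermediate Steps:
b = 25 (b = (-5)² = 25)
(√(-43 - 205) + b)*U = (√(-43 - 205) + 25)*(-303) = (√(-248) + 25)*(-303) = (2*I*√62 + 25)*(-303) = (25 + 2*I*√62)*(-303) = -7575 - 606*I*√62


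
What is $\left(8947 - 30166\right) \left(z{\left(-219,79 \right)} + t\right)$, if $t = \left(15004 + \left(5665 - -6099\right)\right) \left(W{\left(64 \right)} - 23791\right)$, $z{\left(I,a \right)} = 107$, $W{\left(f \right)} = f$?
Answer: $13476701015151$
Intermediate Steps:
$t = -635124336$ ($t = \left(15004 + \left(5665 - -6099\right)\right) \left(64 - 23791\right) = \left(15004 + \left(5665 + 6099\right)\right) \left(-23727\right) = \left(15004 + 11764\right) \left(-23727\right) = 26768 \left(-23727\right) = -635124336$)
$\left(8947 - 30166\right) \left(z{\left(-219,79 \right)} + t\right) = \left(8947 - 30166\right) \left(107 - 635124336\right) = \left(-21219\right) \left(-635124229\right) = 13476701015151$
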